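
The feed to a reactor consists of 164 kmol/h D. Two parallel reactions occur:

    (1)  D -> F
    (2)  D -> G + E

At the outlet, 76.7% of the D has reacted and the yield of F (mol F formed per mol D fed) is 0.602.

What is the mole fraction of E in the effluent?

Yield of F: 1ξ₁ / 164 = 0.602 → ξ₁ = 98.73 kmol/h.
Conversion of D: 1ξ₁ + 1ξ₂ = 0.767 × 164 = 125.8 → ξ₂ = 27.06 kmol/h.
Outlet amounts (n = n₀ + Σ ν·ξ):
  D: 164 − 1(98.73) − 1(27.06) = 38.21
  F: 0 + 1(98.73) = 98.73
  G: 0 + 1(27.06) = 27.06
  E: 0 + 1(27.06) = 27.06
Total out = 191.1 kmol/h; y_E = 27.06 / 191.1 = 0.1416.

0.142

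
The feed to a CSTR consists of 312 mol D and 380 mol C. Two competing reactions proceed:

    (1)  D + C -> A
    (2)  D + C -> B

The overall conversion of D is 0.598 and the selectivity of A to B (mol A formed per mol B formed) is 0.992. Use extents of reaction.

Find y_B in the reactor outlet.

0.185

Conversion of D: D consumed = 0.598 × 312 = 186.6 mol = 1ξ₁ + 1ξ₂.
Selectivity: 1ξ₁ / (1ξ₂) = 0.992 → ξ₁ = 0.992 ξ₂.
Substitute: (1·0.992 + 1) ξ₂ = 186.6 → ξ₂ = 93.66 mol, ξ₁ = 92.91 mol.
Outlet amounts (n = n₀ + Σ ν·ξ):
  D: 312 − 1(92.91) − 1(93.66) = 125.4
  C: 380 − 1(92.91) − 1(93.66) = 193.4
  A: 0 + 1(92.91) = 92.91
  B: 0 + 1(93.66) = 93.66
Total out = 505.4 mol; y_B = 93.66 / 505.4 = 0.1853.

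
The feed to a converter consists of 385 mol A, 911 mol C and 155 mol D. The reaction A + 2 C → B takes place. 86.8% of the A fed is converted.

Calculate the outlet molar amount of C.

243 mol

A reacted = 0.868 × 385 = 334.2 mol; ν_A = −1, so ξ = 334.2/1 = 334.2 mol.
Outlet amounts (n = n₀ + ν ξ):
  A: 385 − 1(334.2) = 50.82
  C: 911 − 2(334.2) = 242.6
  B: 0 + 1(334.2) = 334.2
  D: 155 (inert)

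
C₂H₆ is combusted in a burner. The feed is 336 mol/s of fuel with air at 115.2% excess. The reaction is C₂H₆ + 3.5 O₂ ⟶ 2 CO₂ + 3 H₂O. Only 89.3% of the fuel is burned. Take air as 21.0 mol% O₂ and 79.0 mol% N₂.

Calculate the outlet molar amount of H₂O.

Stoichiometric O₂ = 3.5 × 336 = 1176 mol/s; O₂ fed = 1176 × 2.152 = 2531 mol/s.
N₂ fed = 2531 × 79/21 = 9520 mol/s.
Fuel reacted = 0.893 × 336 → ξ = 300 mol/s.
Outlet (n = n₀ + ν ξ):
  C₂H₆: 336 − 1(300) = 35.95
  O₂: 2531 − 3.5(300) = 1481
  N₂: 9520 (inert)
  CO₂: 0 + 2(300) = 600.1
  H₂O: 0 + 3(300) = 900.1

900 mol/s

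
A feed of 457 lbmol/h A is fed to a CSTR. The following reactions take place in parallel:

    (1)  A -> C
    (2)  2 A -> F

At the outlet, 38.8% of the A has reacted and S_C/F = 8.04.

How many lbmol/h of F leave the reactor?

Conversion of A: A consumed = 0.388 × 457 = 177.3 lbmol/h = 1ξ₁ + 2ξ₂.
Selectivity: 1ξ₁ / (1ξ₂) = 8.04 → ξ₁ = 8.04 ξ₂.
Substitute: (1·8.04 + 2) ξ₂ = 177.3 → ξ₂ = 17.66 lbmol/h, ξ₁ = 142 lbmol/h.
Outlet amounts (n = n₀ + Σ ν·ξ):
  A: 457 − 1(142) − 2(17.66) = 279.7
  C: 0 + 1(142) = 142
  F: 0 + 1(17.66) = 17.66

17.7 lbmol/h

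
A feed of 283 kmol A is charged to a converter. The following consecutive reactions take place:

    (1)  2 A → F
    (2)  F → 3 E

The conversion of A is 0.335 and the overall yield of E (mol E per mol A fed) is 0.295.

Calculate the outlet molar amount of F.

19.6 kmol

Conversion of A: A consumed = 2ξ₁ = 0.335 × 283 → ξ₁ = 47.4 kmol.
Yield of E: 3ξ₂ / 283 = 0.295 → ξ₂ = 27.83 kmol.
Outlet amounts (n = n₀ + Σ ν·ξ):
  A: 283 − 2(47.4) = 188.2
  F: 0 + 1(47.4) − 1(27.83) = 19.57
  E: 0 + 3(27.83) = 83.48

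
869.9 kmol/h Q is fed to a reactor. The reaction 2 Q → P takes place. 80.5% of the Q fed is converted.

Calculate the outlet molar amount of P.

350 kmol/h

Q reacted = 0.805 × 869.9 = 700.3 kmol/h; ν_Q = −2, so ξ = 700.3/2 = 350.1 kmol/h.
Outlet amounts (n = n₀ + ν ξ):
  Q: 869.9 − 2(350.1) = 169.6
  P: 0 + 1(350.1) = 350.1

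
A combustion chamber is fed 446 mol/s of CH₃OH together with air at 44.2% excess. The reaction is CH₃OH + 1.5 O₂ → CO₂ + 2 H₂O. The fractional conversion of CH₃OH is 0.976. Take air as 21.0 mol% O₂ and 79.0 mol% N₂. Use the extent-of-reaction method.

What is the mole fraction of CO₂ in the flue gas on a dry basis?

0.0992

Stoichiometric O₂ = 1.5 × 446 = 669 mol/s; O₂ fed = 669 × 1.442 = 964.7 mol/s.
N₂ fed = 964.7 × 79/21 = 3629 mol/s.
Fuel reacted = 0.976 × 446 → ξ = 435.3 mol/s.
Outlet (n = n₀ + ν ξ):
  CH₃OH: 446 − 1(435.3) = 10.7
  O₂: 964.7 − 1.5(435.3) = 311.8
  N₂: 3629 (inert)
  CO₂: 0 + 1(435.3) = 435.3
  H₂O: 0 + 2(435.3) = 870.6
Dry total = 4387 mol/s; y_CO₂ (dry) = 435.3 / 4387 = 0.09923.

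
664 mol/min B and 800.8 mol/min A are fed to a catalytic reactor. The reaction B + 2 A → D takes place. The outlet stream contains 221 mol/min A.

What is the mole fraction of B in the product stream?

For A: n = n₀ − 2ξ → 221 = 800.8 − 2ξ, giving ξ = 289.9 mol/min.
Outlet amounts (n = n₀ + ν ξ):
  B: 664 − 1(289.9) = 374.1
  A: 800.8 − 2(289.9) = 221
  D: 0 + 1(289.9) = 289.9
Total out = 885 mol/min; y_B = 374.1 / 885 = 0.4227.

0.423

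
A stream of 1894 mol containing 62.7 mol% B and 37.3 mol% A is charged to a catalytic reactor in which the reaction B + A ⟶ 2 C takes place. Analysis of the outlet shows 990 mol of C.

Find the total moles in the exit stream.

1890 mol

For C: n = n₀ + 2ξ → 990 = 0 + 2ξ, giving ξ = 495 mol.
Outlet amounts (n = n₀ + ν ξ):
  B: 1188 − 1(495) = 692.5
  A: 706.5 − 1(495) = 211.5
  C: 0 + 2(495) = 990
Total out = 692.5 + 211.5 + 990 = 1894 mol.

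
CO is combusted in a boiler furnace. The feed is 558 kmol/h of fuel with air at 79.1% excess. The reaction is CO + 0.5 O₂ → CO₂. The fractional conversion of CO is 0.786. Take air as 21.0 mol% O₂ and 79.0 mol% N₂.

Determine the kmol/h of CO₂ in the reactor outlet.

439 kmol/h

Stoichiometric O₂ = 0.5 × 558 = 279 kmol/h; O₂ fed = 279 × 1.791 = 499.7 kmol/h.
N₂ fed = 499.7 × 79/21 = 1880 kmol/h.
Fuel reacted = 0.786 × 558 → ξ = 438.6 kmol/h.
Outlet (n = n₀ + ν ξ):
  CO: 558 − 1(438.6) = 119.4
  O₂: 499.7 − 0.5(438.6) = 280.4
  N₂: 1880 (inert)
  CO₂: 0 + 1(438.6) = 438.6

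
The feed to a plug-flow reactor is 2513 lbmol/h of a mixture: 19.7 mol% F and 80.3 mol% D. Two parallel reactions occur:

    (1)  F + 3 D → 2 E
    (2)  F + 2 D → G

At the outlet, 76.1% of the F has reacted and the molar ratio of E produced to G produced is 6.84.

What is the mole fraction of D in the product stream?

Conversion of F: F consumed = 0.761 × 495.1 = 376.7 lbmol/h = 1ξ₁ + 1ξ₂.
Selectivity: 2ξ₁ / (1ξ₂) = 6.84 → ξ₁ = 3.42 ξ₂.
Substitute: (1·3.42 + 1) ξ₂ = 376.7 → ξ₂ = 85.24 lbmol/h, ξ₁ = 291.5 lbmol/h.
Outlet amounts (n = n₀ + Σ ν·ξ):
  F: 495.1 − 1(291.5) − 1(85.24) = 118.3
  D: 2018 − 3(291.5) − 2(85.24) = 973
  E: 0 + 2(291.5) = 583
  G: 0 + 1(85.24) = 85.24
Total out = 1760 lbmol/h; y_D = 973 / 1760 = 0.553.

0.553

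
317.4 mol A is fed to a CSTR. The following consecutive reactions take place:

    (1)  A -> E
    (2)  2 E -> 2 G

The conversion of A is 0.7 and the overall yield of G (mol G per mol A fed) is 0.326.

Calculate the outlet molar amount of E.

Conversion of A: A consumed = 1ξ₁ = 0.7 × 317.4 → ξ₁ = 222.2 mol.
Yield of G: 2ξ₂ / 317.4 = 0.326 → ξ₂ = 51.74 mol.
Outlet amounts (n = n₀ + Σ ν·ξ):
  A: 317.4 − 1(222.2) = 95.22
  E: 0 + 1(222.2) − 2(51.74) = 118.7
  G: 0 + 2(51.74) = 103.5

119 mol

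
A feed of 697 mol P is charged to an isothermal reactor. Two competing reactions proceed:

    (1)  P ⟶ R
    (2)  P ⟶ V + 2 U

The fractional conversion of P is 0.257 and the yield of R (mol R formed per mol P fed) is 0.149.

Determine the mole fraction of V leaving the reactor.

Yield of R: 1ξ₁ / 697 = 0.149 → ξ₁ = 103.9 mol.
Conversion of P: 1ξ₁ + 1ξ₂ = 0.257 × 697 = 179.1 → ξ₂ = 75.28 mol.
Outlet amounts (n = n₀ + Σ ν·ξ):
  P: 697 − 1(103.9) − 1(75.28) = 517.9
  R: 0 + 1(103.9) = 103.9
  V: 0 + 1(75.28) = 75.28
  U: 0 + 2(75.28) = 150.6
Total out = 847.6 mol; y_V = 75.28 / 847.6 = 0.08882.

0.0888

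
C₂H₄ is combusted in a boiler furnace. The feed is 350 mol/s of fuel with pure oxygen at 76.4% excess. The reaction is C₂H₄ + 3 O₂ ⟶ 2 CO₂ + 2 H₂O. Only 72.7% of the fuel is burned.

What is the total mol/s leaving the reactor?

Stoichiometric O₂ = 3 × 350 = 1050 mol/s; O₂ fed = 1050 × 1.764 = 1852 mol/s.
Fuel reacted = 0.727 × 350 → ξ = 254.4 mol/s.
Outlet (n = n₀ + ν ξ):
  C₂H₄: 350 − 1(254.4) = 95.55
  O₂: 1852 − 3(254.4) = 1089
  CO₂: 0 + 2(254.4) = 508.9
  H₂O: 0 + 2(254.4) = 508.9
Total out = 95.55 + 1089 + 508.9 + 508.9 = 2202 mol/s.

2200 mol/s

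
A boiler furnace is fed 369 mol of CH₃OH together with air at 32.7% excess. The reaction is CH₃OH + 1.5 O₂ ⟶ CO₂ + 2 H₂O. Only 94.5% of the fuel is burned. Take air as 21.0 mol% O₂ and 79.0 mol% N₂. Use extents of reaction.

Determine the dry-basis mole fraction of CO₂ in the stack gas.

0.104

Stoichiometric O₂ = 1.5 × 369 = 553.5 mol; O₂ fed = 553.5 × 1.327 = 734.5 mol.
N₂ fed = 734.5 × 79/21 = 2763 mol.
Fuel reacted = 0.945 × 369 → ξ = 348.7 mol.
Outlet (n = n₀ + ν ξ):
  CH₃OH: 369 − 1(348.7) = 20.3
  O₂: 734.5 − 1.5(348.7) = 211.4
  N₂: 2763 (inert)
  CO₂: 0 + 1(348.7) = 348.7
  H₂O: 0 + 2(348.7) = 697.4
Dry total = 3344 mol; y_CO₂ (dry) = 348.7 / 3344 = 0.1043.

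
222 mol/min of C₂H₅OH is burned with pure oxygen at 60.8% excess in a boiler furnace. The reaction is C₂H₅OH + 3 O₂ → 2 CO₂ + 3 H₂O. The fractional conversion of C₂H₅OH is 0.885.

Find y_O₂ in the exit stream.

Stoichiometric O₂ = 3 × 222 = 666 mol/min; O₂ fed = 666 × 1.608 = 1071 mol/min.
Fuel reacted = 0.885 × 222 → ξ = 196.5 mol/min.
Outlet (n = n₀ + ν ξ):
  C₂H₅OH: 222 − 1(196.5) = 25.53
  O₂: 1071 − 3(196.5) = 481.5
  CO₂: 0 + 2(196.5) = 392.9
  H₂O: 0 + 3(196.5) = 589.4
Total out = 1489 mol/min; y_O₂ = 481.5 / 1489 = 0.3233.

0.323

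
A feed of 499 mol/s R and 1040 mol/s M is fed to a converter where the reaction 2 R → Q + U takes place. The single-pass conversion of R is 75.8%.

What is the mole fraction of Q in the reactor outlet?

0.123

R reacted = 0.758 × 499 = 378.2 mol/s; ν_R = −2, so ξ = 378.2/2 = 189.1 mol/s.
Outlet amounts (n = n₀ + ν ξ):
  R: 499 − 2(189.1) = 120.8
  Q: 0 + 1(189.1) = 189.1
  U: 0 + 1(189.1) = 189.1
  M: 1040 (inert)
Total out = 1539 mol/s; y_Q = 189.1 / 1539 = 0.1229.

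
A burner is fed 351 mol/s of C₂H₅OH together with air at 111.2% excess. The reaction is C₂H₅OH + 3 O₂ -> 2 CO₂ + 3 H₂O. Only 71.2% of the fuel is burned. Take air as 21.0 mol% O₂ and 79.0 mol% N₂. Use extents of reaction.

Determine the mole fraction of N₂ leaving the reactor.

Stoichiometric O₂ = 3 × 351 = 1053 mol/s; O₂ fed = 1053 × 2.112 = 2224 mol/s.
N₂ fed = 2224 × 79/21 = 8366 mol/s.
Fuel reacted = 0.712 × 351 → ξ = 249.9 mol/s.
Outlet (n = n₀ + ν ξ):
  C₂H₅OH: 351 − 1(249.9) = 101.1
  O₂: 2224 − 3(249.9) = 1474
  N₂: 8366 (inert)
  CO₂: 0 + 2(249.9) = 499.8
  H₂O: 0 + 3(249.9) = 749.7
Total out = 11190 mol/s; y_N₂ = 8366 / 11190 = 0.7476.

0.748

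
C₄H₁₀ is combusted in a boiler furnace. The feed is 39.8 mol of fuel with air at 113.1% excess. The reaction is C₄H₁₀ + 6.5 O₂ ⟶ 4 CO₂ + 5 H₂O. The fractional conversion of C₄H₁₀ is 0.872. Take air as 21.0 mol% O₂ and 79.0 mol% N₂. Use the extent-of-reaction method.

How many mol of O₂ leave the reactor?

326 mol

Stoichiometric O₂ = 6.5 × 39.8 = 258.7 mol; O₂ fed = 258.7 × 2.131 = 551.3 mol.
N₂ fed = 551.3 × 79/21 = 2074 mol.
Fuel reacted = 0.872 × 39.8 → ξ = 34.71 mol.
Outlet (n = n₀ + ν ξ):
  C₄H₁₀: 39.8 − 1(34.71) = 5.094
  O₂: 551.3 − 6.5(34.71) = 325.7
  N₂: 2074 (inert)
  CO₂: 0 + 4(34.71) = 138.8
  H₂O: 0 + 5(34.71) = 173.5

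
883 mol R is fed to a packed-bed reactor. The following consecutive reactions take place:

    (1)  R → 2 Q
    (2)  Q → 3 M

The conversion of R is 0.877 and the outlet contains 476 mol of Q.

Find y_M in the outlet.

Conversion of R: R consumed = 1ξ₁ = 0.877 × 883 → ξ₁ = 774.4 mol.
Q balance: n_Q = 0 + 2ξ₁ − 1ξ₂ = 476 → ξ₂ = (2·774.4 − 476)/1 = 1073 mol.
Outlet amounts (n = n₀ + Σ ν·ξ):
  R: 883 − 1(774.4) = 108.6
  Q: 0 + 2(774.4) − 1(1073) = 476
  M: 0 + 3(1073) = 3218
Total out = 3803 mol; y_M = 3218 / 3803 = 0.8463.

0.846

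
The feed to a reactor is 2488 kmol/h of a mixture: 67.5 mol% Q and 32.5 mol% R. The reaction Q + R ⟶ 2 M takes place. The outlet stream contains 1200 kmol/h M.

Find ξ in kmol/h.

For M: n = n₀ + 2ξ → 1200 = 0 + 2ξ, giving ξ = 600 kmol/h.
Outlet amounts (n = n₀ + ν ξ):
  Q: 1679 − 1(600) = 1079
  R: 808.6 − 1(600) = 208.6
  M: 0 + 2(600) = 1200

ξ = 600 kmol/h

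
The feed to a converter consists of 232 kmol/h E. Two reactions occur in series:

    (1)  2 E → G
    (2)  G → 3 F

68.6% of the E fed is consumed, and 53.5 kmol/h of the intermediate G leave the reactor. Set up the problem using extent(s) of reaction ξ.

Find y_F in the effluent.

Conversion of E: E consumed = 2ξ₁ = 0.686 × 232 → ξ₁ = 79.58 kmol/h.
G balance: n_G = 0 + 1ξ₁ − 1ξ₂ = 53.5 → ξ₂ = (1·79.58 − 53.5)/1 = 26.08 kmol/h.
Outlet amounts (n = n₀ + Σ ν·ξ):
  E: 232 − 2(79.58) = 72.85
  G: 0 + 1(79.58) − 1(26.08) = 53.5
  F: 0 + 3(26.08) = 78.23
Total out = 204.6 kmol/h; y_F = 78.23 / 204.6 = 0.3824.

0.382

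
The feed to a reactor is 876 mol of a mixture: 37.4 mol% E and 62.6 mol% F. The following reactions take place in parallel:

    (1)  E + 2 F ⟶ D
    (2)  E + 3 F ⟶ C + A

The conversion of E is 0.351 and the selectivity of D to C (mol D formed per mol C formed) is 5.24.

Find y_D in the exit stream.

Conversion of E: E consumed = 0.351 × 327.6 = 115 mol = 1ξ₁ + 1ξ₂.
Selectivity: 1ξ₁ / (1ξ₂) = 5.24 → ξ₁ = 5.24 ξ₂.
Substitute: (1·5.24 + 1) ξ₂ = 115 → ξ₂ = 18.43 mol, ξ₁ = 96.57 mol.
Outlet amounts (n = n₀ + Σ ν·ξ):
  E: 327.6 − 1(96.57) − 1(18.43) = 212.6
  F: 548.4 − 2(96.57) − 3(18.43) = 300
  D: 0 + 1(96.57) = 96.57
  C: 0 + 1(18.43) = 18.43
  A: 0 + 1(18.43) = 18.43
Total out = 646 mol; y_D = 96.57 / 646 = 0.1495.

0.149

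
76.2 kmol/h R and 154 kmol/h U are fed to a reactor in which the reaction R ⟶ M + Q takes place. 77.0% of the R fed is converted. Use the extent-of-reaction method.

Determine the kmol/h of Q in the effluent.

R reacted = 0.77 × 76.2 = 58.67 kmol/h; ν_R = −1, so ξ = 58.67/1 = 58.67 kmol/h.
Outlet amounts (n = n₀ + ν ξ):
  R: 76.2 − 1(58.67) = 17.53
  M: 0 + 1(58.67) = 58.67
  Q: 0 + 1(58.67) = 58.67
  U: 154 (inert)

58.7 kmol/h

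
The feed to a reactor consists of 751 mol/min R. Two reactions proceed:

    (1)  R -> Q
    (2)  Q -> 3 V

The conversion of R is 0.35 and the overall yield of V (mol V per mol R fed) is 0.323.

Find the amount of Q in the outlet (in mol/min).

182 mol/min

Conversion of R: R consumed = 1ξ₁ = 0.35 × 751 → ξ₁ = 262.8 mol/min.
Yield of V: 3ξ₂ / 751 = 0.323 → ξ₂ = 80.86 mol/min.
Outlet amounts (n = n₀ + Σ ν·ξ):
  R: 751 − 1(262.8) = 488.2
  Q: 0 + 1(262.8) − 1(80.86) = 182
  V: 0 + 3(80.86) = 242.6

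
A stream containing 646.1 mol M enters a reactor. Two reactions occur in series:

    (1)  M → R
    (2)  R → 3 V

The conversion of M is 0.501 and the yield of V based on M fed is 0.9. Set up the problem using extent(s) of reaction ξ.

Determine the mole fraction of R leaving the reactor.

0.126

Conversion of M: M consumed = 1ξ₁ = 0.501 × 646.1 → ξ₁ = 323.7 mol.
Yield of V: 3ξ₂ / 646.1 = 0.9 → ξ₂ = 193.8 mol.
Outlet amounts (n = n₀ + Σ ν·ξ):
  M: 646.1 − 1(323.7) = 322.4
  R: 0 + 1(323.7) − 1(193.8) = 129.9
  V: 0 + 3(193.8) = 581.5
Total out = 1034 mol; y_R = 129.9 / 1034 = 0.1256.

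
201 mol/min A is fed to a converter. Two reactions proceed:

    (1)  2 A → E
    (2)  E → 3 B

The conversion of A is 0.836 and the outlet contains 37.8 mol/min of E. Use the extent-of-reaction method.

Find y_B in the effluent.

0.662

Conversion of A: A consumed = 2ξ₁ = 0.836 × 201 → ξ₁ = 84.02 mol/min.
E balance: n_E = 0 + 1ξ₁ − 1ξ₂ = 37.8 → ξ₂ = (1·84.02 − 37.8)/1 = 46.22 mol/min.
Outlet amounts (n = n₀ + Σ ν·ξ):
  A: 201 − 2(84.02) = 32.96
  E: 0 + 1(84.02) − 1(46.22) = 37.8
  B: 0 + 3(46.22) = 138.7
Total out = 209.4 mol/min; y_B = 138.7 / 209.4 = 0.6621.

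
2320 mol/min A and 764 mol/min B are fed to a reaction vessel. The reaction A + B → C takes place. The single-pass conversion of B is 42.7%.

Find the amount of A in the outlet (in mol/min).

B reacted = 0.427 × 764 = 326.2 mol/min; ν_B = −1, so ξ = 326.2/1 = 326.2 mol/min.
Outlet amounts (n = n₀ + ν ξ):
  A: 2320 − 1(326.2) = 1994
  B: 764 − 1(326.2) = 437.8
  C: 0 + 1(326.2) = 326.2

1990 mol/min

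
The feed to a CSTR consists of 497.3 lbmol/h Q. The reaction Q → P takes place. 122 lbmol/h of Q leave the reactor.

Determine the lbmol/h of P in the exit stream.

375 lbmol/h

For Q: n = n₀ − 1ξ → 122 = 497.3 − 1ξ, giving ξ = 375.3 lbmol/h.
Outlet amounts (n = n₀ + ν ξ):
  Q: 497.3 − 1(375.3) = 122
  P: 0 + 1(375.3) = 375.3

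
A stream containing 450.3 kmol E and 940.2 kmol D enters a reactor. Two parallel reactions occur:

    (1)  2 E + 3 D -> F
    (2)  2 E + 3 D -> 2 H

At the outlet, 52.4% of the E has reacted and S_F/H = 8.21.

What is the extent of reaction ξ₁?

Conversion of E: E consumed = 0.524 × 450.3 = 236 kmol = 2ξ₁ + 2ξ₂.
Selectivity: 1ξ₁ / (2ξ₂) = 8.21 → ξ₁ = 16.42 ξ₂.
Substitute: (2·16.42 + 2) ξ₂ = 236 → ξ₂ = 6.773 kmol, ξ₁ = 111.2 kmol.
Outlet amounts (n = n₀ + Σ ν·ξ):
  E: 450.3 − 2(111.2) − 2(6.773) = 214.3
  D: 940.2 − 3(111.2) − 3(6.773) = 586.3
  F: 0 + 1(111.2) = 111.2
  H: 0 + 2(6.773) = 13.55

ξ₁ = 111 kmol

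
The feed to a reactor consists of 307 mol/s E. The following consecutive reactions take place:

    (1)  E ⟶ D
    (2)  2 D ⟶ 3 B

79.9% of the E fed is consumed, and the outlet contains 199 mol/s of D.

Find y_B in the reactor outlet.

0.21

Conversion of E: E consumed = 1ξ₁ = 0.799 × 307 → ξ₁ = 245.3 mol/s.
D balance: n_D = 0 + 1ξ₁ − 2ξ₂ = 199 → ξ₂ = (1·245.3 − 199)/2 = 23.15 mol/s.
Outlet amounts (n = n₀ + Σ ν·ξ):
  E: 307 − 1(245.3) = 61.71
  D: 0 + 1(245.3) − 2(23.15) = 199
  B: 0 + 3(23.15) = 69.44
Total out = 330.1 mol/s; y_B = 69.44 / 330.1 = 0.2103.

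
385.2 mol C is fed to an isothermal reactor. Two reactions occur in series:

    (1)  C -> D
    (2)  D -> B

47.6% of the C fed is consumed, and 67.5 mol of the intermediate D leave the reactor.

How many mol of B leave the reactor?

Conversion of C: C consumed = 1ξ₁ = 0.476 × 385.2 → ξ₁ = 183.4 mol.
D balance: n_D = 0 + 1ξ₁ − 1ξ₂ = 67.5 → ξ₂ = (1·183.4 − 67.5)/1 = 115.9 mol.
Outlet amounts (n = n₀ + Σ ν·ξ):
  C: 385.2 − 1(183.4) = 201.8
  D: 0 + 1(183.4) − 1(115.9) = 67.5
  B: 0 + 1(115.9) = 115.9

116 mol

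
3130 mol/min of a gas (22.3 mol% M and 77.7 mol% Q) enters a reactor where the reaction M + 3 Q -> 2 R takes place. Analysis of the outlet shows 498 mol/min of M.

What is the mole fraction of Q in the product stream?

0.671

For M: n = n₀ − 1ξ → 498 = 698 − 1ξ, giving ξ = 200 mol/min.
Outlet amounts (n = n₀ + ν ξ):
  M: 698 − 1(200) = 498
  Q: 2432 − 3(200) = 1832
  R: 0 + 2(200) = 400
Total out = 2730 mol/min; y_Q = 1832 / 2730 = 0.6711.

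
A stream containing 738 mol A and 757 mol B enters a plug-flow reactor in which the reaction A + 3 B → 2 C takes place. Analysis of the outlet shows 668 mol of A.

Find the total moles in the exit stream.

For A: n = n₀ − 1ξ → 668 = 738 − 1ξ, giving ξ = 70 mol.
Outlet amounts (n = n₀ + ν ξ):
  A: 738 − 1(70) = 668
  B: 757 − 3(70) = 547
  C: 0 + 2(70) = 140
Total out = 668 + 547 + 140 = 1355 mol.

1360 mol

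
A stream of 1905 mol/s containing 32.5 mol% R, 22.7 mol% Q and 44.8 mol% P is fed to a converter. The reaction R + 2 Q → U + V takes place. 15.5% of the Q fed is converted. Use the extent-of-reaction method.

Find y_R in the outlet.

Q reacted = 0.155 × 432.4 = 67.03 mol/s; ν_Q = −2, so ξ = 67.03/2 = 33.51 mol/s.
Outlet amounts (n = n₀ + ν ξ):
  R: 619.1 − 1(33.51) = 585.6
  Q: 432.4 − 2(33.51) = 365.4
  U: 0 + 1(33.51) = 33.51
  V: 0 + 1(33.51) = 33.51
  P: 853.4 (inert)
Total out = 1871 mol/s; y_R = 585.6 / 1871 = 0.3129.

0.313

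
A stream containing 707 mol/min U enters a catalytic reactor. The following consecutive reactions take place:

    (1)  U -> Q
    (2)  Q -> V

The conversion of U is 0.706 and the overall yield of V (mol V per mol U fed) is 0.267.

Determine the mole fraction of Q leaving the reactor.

0.439

Conversion of U: U consumed = 1ξ₁ = 0.706 × 707 → ξ₁ = 499.1 mol/min.
Yield of V: 1ξ₂ / 707 = 0.267 → ξ₂ = 188.8 mol/min.
Outlet amounts (n = n₀ + Σ ν·ξ):
  U: 707 − 1(499.1) = 207.9
  Q: 0 + 1(499.1) − 1(188.8) = 310.4
  V: 0 + 1(188.8) = 188.8
Total out = 707 mol/min; y_Q = 310.4 / 707 = 0.439.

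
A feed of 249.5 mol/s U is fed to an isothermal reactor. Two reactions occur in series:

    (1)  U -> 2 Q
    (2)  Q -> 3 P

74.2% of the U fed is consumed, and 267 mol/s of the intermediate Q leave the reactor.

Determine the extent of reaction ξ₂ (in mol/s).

Conversion of U: U consumed = 1ξ₁ = 0.742 × 249.5 → ξ₁ = 185.1 mol/s.
Q balance: n_Q = 0 + 2ξ₁ − 1ξ₂ = 267 → ξ₂ = (2·185.1 − 267)/1 = 103.3 mol/s.
Outlet amounts (n = n₀ + Σ ν·ξ):
  U: 249.5 − 1(185.1) = 64.37
  Q: 0 + 2(185.1) − 1(103.3) = 267
  P: 0 + 3(103.3) = 309.8

ξ₂ = 103 mol/s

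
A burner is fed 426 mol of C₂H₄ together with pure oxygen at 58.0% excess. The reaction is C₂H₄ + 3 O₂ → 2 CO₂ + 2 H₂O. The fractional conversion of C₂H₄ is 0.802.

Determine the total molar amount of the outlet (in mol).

Stoichiometric O₂ = 3 × 426 = 1278 mol; O₂ fed = 1278 × 1.580 = 2019 mol.
Fuel reacted = 0.802 × 426 → ξ = 341.7 mol.
Outlet (n = n₀ + ν ξ):
  C₂H₄: 426 − 1(341.7) = 84.35
  O₂: 2019 − 3(341.7) = 994.3
  CO₂: 0 + 2(341.7) = 683.3
  H₂O: 0 + 2(341.7) = 683.3
Total out = 84.35 + 994.3 + 683.3 + 683.3 = 2445 mol.

2450 mol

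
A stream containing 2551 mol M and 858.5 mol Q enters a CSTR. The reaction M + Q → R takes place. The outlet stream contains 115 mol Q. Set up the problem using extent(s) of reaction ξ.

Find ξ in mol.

ξ = 744 mol

For Q: n = n₀ − 1ξ → 115 = 858.5 − 1ξ, giving ξ = 743.5 mol.
Outlet amounts (n = n₀ + ν ξ):
  M: 2551 − 1(743.5) = 1808
  Q: 858.5 − 1(743.5) = 115
  R: 0 + 1(743.5) = 743.5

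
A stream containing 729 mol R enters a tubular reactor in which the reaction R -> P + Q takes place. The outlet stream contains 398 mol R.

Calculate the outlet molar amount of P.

331 mol

For R: n = n₀ − 1ξ → 398 = 729 − 1ξ, giving ξ = 331 mol.
Outlet amounts (n = n₀ + ν ξ):
  R: 729 − 1(331) = 398
  P: 0 + 1(331) = 331
  Q: 0 + 1(331) = 331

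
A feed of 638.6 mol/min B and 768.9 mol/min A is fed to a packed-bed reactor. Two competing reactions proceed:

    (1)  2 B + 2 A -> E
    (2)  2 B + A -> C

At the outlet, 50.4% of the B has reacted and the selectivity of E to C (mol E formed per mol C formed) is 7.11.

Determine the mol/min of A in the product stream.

Conversion of B: B consumed = 0.504 × 638.6 = 321.9 mol/min = 2ξ₁ + 2ξ₂.
Selectivity: 1ξ₁ / (1ξ₂) = 7.11 → ξ₁ = 7.11 ξ₂.
Substitute: (2·7.11 + 2) ξ₂ = 321.9 → ξ₂ = 19.84 mol/min, ξ₁ = 141.1 mol/min.
Outlet amounts (n = n₀ + Σ ν·ξ):
  B: 638.6 − 2(141.1) − 2(19.84) = 316.7
  A: 768.9 − 2(141.1) − 1(19.84) = 466.9
  E: 0 + 1(141.1) = 141.1
  C: 0 + 1(19.84) = 19.84

467 mol/min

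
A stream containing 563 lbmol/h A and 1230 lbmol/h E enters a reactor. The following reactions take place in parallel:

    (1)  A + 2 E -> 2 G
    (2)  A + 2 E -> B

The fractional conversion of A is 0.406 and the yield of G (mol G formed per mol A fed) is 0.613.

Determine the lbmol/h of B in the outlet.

56 lbmol/h

Yield of G: 2ξ₁ / 563 = 0.613 → ξ₁ = 172.6 lbmol/h.
Conversion of A: 1ξ₁ + 1ξ₂ = 0.406 × 563 = 228.6 → ξ₂ = 56.02 lbmol/h.
Outlet amounts (n = n₀ + Σ ν·ξ):
  A: 563 − 1(172.6) − 1(56.02) = 334.4
  E: 1230 − 2(172.6) − 2(56.02) = 772.8
  G: 0 + 2(172.6) = 345.1
  B: 0 + 1(56.02) = 56.02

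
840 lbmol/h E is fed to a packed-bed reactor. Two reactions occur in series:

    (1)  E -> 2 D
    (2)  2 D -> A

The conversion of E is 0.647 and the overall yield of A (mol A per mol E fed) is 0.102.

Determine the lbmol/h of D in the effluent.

916 lbmol/h

Conversion of E: E consumed = 1ξ₁ = 0.647 × 840 → ξ₁ = 543.5 lbmol/h.
Yield of A: 1ξ₂ / 840 = 0.102 → ξ₂ = 85.68 lbmol/h.
Outlet amounts (n = n₀ + Σ ν·ξ):
  E: 840 − 1(543.5) = 296.5
  D: 0 + 2(543.5) − 2(85.68) = 915.6
  A: 0 + 1(85.68) = 85.68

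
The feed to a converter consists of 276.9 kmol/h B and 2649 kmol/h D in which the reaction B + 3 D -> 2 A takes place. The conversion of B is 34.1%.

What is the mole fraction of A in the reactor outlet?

0.069

B reacted = 0.341 × 276.9 = 94.42 kmol/h; ν_B = −1, so ξ = 94.42/1 = 94.42 kmol/h.
Outlet amounts (n = n₀ + ν ξ):
  B: 276.9 − 1(94.42) = 182.5
  D: 2649 − 3(94.42) = 2366
  A: 0 + 2(94.42) = 188.8
Total out = 2737 kmol/h; y_A = 188.8 / 2737 = 0.069.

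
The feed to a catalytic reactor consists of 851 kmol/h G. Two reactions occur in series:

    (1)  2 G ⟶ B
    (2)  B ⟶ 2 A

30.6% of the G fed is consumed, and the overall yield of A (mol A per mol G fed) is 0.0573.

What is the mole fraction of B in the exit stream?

Conversion of G: G consumed = 2ξ₁ = 0.306 × 851 → ξ₁ = 130.2 kmol/h.
Yield of A: 2ξ₂ / 851 = 0.0573 → ξ₂ = 24.38 kmol/h.
Outlet amounts (n = n₀ + Σ ν·ξ):
  G: 851 − 2(130.2) = 590.6
  B: 0 + 1(130.2) − 1(24.38) = 105.8
  A: 0 + 2(24.38) = 48.76
Total out = 745.2 kmol/h; y_B = 105.8 / 745.2 = 0.142.

0.142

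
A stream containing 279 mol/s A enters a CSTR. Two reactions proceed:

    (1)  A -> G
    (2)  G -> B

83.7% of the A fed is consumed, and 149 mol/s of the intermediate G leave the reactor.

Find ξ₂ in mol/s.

ξ₂ = 84.5 mol/s

Conversion of A: A consumed = 1ξ₁ = 0.837 × 279 → ξ₁ = 233.5 mol/s.
G balance: n_G = 0 + 1ξ₁ − 1ξ₂ = 149 → ξ₂ = (1·233.5 − 149)/1 = 84.52 mol/s.
Outlet amounts (n = n₀ + Σ ν·ξ):
  A: 279 − 1(233.5) = 45.48
  G: 0 + 1(233.5) − 1(84.52) = 149
  B: 0 + 1(84.52) = 84.52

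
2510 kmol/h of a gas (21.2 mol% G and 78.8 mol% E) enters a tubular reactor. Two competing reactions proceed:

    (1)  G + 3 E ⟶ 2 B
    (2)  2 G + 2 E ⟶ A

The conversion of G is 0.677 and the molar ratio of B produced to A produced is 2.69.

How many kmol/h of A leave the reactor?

108 kmol/h

Conversion of G: G consumed = 0.677 × 532.1 = 360.2 kmol/h = 1ξ₁ + 2ξ₂.
Selectivity: 2ξ₁ / (1ξ₂) = 2.69 → ξ₁ = 1.345 ξ₂.
Substitute: (1·1.345 + 2) ξ₂ = 360.2 → ξ₂ = 107.7 kmol/h, ξ₁ = 144.9 kmol/h.
Outlet amounts (n = n₀ + Σ ν·ξ):
  G: 532.1 − 1(144.9) − 2(107.7) = 171.9
  E: 1978 − 3(144.9) − 2(107.7) = 1328
  B: 0 + 2(144.9) = 289.7
  A: 0 + 1(107.7) = 107.7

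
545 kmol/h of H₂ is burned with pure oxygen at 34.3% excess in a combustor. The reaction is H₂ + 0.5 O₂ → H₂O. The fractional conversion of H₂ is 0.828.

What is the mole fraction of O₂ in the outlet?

Stoichiometric O₂ = 0.5 × 545 = 272.5 kmol/h; O₂ fed = 272.5 × 1.343 = 366 kmol/h.
Fuel reacted = 0.828 × 545 → ξ = 451.3 kmol/h.
Outlet (n = n₀ + ν ξ):
  H₂: 545 − 1(451.3) = 93.74
  O₂: 366 − 0.5(451.3) = 140.3
  H₂O: 0 + 1(451.3) = 451.3
Total out = 685.3 kmol/h; y_O₂ = 140.3 / 685.3 = 0.2048.

0.205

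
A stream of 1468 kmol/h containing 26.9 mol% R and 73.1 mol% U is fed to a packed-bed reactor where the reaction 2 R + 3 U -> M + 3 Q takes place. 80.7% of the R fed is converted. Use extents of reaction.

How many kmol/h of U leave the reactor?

595 kmol/h

R reacted = 0.807 × 394.9 = 318.7 kmol/h; ν_R = −2, so ξ = 318.7/2 = 159.3 kmol/h.
Outlet amounts (n = n₀ + ν ξ):
  R: 394.9 − 2(159.3) = 76.21
  U: 1073 − 3(159.3) = 595.1
  M: 0 + 1(159.3) = 159.3
  Q: 0 + 3(159.3) = 478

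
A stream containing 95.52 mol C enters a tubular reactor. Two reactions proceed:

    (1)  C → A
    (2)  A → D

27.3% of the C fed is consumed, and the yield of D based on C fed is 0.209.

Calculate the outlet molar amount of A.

6.11 mol

Conversion of C: C consumed = 1ξ₁ = 0.273 × 95.52 → ξ₁ = 26.08 mol.
Yield of D: 1ξ₂ / 95.52 = 0.209 → ξ₂ = 19.96 mol.
Outlet amounts (n = n₀ + Σ ν·ξ):
  C: 95.52 − 1(26.08) = 69.44
  A: 0 + 1(26.08) − 1(19.96) = 6.113
  D: 0 + 1(19.96) = 19.96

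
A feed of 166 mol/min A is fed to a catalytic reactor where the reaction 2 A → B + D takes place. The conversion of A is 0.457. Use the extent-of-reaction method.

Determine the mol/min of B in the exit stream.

A reacted = 0.457 × 166 = 75.86 mol/min; ν_A = −2, so ξ = 75.86/2 = 37.93 mol/min.
Outlet amounts (n = n₀ + ν ξ):
  A: 166 − 2(37.93) = 90.14
  B: 0 + 1(37.93) = 37.93
  D: 0 + 1(37.93) = 37.93

37.9 mol/min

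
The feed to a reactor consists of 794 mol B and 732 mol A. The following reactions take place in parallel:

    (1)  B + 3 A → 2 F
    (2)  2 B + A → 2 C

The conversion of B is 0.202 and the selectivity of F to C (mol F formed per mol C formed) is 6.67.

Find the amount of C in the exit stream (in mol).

Conversion of B: B consumed = 0.202 × 794 = 160.4 mol = 1ξ₁ + 2ξ₂.
Selectivity: 2ξ₁ / (2ξ₂) = 6.67 → ξ₁ = 6.67 ξ₂.
Substitute: (1·6.67 + 2) ξ₂ = 160.4 → ξ₂ = 18.5 mol, ξ₁ = 123.4 mol.
Outlet amounts (n = n₀ + Σ ν·ξ):
  B: 794 − 1(123.4) − 2(18.5) = 633.6
  A: 732 − 3(123.4) − 1(18.5) = 343.3
  F: 0 + 2(123.4) = 246.8
  C: 0 + 2(18.5) = 37

37 mol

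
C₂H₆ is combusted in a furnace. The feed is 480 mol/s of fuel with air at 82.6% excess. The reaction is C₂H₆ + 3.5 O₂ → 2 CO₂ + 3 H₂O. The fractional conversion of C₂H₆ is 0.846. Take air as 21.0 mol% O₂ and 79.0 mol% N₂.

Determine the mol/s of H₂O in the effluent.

Stoichiometric O₂ = 3.5 × 480 = 1680 mol/s; O₂ fed = 1680 × 1.826 = 3068 mol/s.
N₂ fed = 3068 × 79/21 = 11540 mol/s.
Fuel reacted = 0.846 × 480 → ξ = 406.1 mol/s.
Outlet (n = n₀ + ν ξ):
  C₂H₆: 480 − 1(406.1) = 73.92
  O₂: 3068 − 3.5(406.1) = 1646
  N₂: 11540 (inert)
  CO₂: 0 + 2(406.1) = 812.2
  H₂O: 0 + 3(406.1) = 1218

1220 mol/s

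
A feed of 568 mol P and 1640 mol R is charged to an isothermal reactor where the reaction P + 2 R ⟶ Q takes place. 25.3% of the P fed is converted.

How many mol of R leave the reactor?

P reacted = 0.253 × 568 = 143.7 mol; ν_P = −1, so ξ = 143.7/1 = 143.7 mol.
Outlet amounts (n = n₀ + ν ξ):
  P: 568 − 1(143.7) = 424.3
  R: 1640 − 2(143.7) = 1353
  Q: 0 + 1(143.7) = 143.7

1350 mol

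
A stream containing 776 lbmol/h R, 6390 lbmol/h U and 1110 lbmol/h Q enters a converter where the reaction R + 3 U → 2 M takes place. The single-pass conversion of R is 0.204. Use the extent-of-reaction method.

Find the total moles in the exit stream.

7960 lbmol/h

R reacted = 0.204 × 776 = 158.3 lbmol/h; ν_R = −1, so ξ = 158.3/1 = 158.3 lbmol/h.
Outlet amounts (n = n₀ + ν ξ):
  R: 776 − 1(158.3) = 617.7
  U: 6390 − 3(158.3) = 5915
  M: 0 + 2(158.3) = 316.6
  Q: 1110 (inert)
Total out = 617.7 + 5915 + 316.6 + 1110 = 7959 lbmol/h.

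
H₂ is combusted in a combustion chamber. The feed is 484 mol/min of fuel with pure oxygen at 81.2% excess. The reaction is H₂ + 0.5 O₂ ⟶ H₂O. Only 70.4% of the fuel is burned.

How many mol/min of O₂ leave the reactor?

268 mol/min

Stoichiometric O₂ = 0.5 × 484 = 242 mol/min; O₂ fed = 242 × 1.812 = 438.5 mol/min.
Fuel reacted = 0.704 × 484 → ξ = 340.7 mol/min.
Outlet (n = n₀ + ν ξ):
  H₂: 484 − 1(340.7) = 143.3
  O₂: 438.5 − 0.5(340.7) = 268.1
  H₂O: 0 + 1(340.7) = 340.7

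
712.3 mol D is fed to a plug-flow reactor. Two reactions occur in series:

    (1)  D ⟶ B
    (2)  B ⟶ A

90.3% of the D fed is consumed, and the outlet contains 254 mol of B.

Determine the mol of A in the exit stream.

Conversion of D: D consumed = 1ξ₁ = 0.903 × 712.3 → ξ₁ = 643.2 mol.
B balance: n_B = 0 + 1ξ₁ − 1ξ₂ = 254 → ξ₂ = (1·643.2 − 254)/1 = 389.2 mol.
Outlet amounts (n = n₀ + Σ ν·ξ):
  D: 712.3 − 1(643.2) = 69.09
  B: 0 + 1(643.2) − 1(389.2) = 254
  A: 0 + 1(389.2) = 389.2

389 mol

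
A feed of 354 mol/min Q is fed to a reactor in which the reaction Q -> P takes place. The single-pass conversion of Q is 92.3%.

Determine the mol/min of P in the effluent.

Q reacted = 0.923 × 354 = 326.7 mol/min; ν_Q = −1, so ξ = 326.7/1 = 326.7 mol/min.
Outlet amounts (n = n₀ + ν ξ):
  Q: 354 − 1(326.7) = 27.26
  P: 0 + 1(326.7) = 326.7

327 mol/min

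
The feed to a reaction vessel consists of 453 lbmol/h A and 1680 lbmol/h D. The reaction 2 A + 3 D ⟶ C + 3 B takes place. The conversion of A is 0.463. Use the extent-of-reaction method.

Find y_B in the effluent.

0.155

A reacted = 0.463 × 453 = 209.7 lbmol/h; ν_A = −2, so ξ = 209.7/2 = 104.9 lbmol/h.
Outlet amounts (n = n₀ + ν ξ):
  A: 453 − 2(104.9) = 243.3
  D: 1680 − 3(104.9) = 1365
  C: 0 + 1(104.9) = 104.9
  B: 0 + 3(104.9) = 314.6
Total out = 2028 lbmol/h; y_B = 314.6 / 2028 = 0.1551.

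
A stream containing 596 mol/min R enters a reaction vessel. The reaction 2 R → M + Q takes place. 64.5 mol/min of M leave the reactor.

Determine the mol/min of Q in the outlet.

64.5 mol/min

For M: n = n₀ + 1ξ → 64.5 = 0 + 1ξ, giving ξ = 64.5 mol/min.
Outlet amounts (n = n₀ + ν ξ):
  R: 596 − 2(64.5) = 467
  M: 0 + 1(64.5) = 64.5
  Q: 0 + 1(64.5) = 64.5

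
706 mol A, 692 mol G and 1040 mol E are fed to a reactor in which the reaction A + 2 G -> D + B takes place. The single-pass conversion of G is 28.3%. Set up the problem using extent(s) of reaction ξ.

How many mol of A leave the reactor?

608 mol

G reacted = 0.283 × 692 = 195.8 mol; ν_G = −2, so ξ = 195.8/2 = 97.92 mol.
Outlet amounts (n = n₀ + ν ξ):
  A: 706 − 1(97.92) = 608.1
  G: 692 − 2(97.92) = 496.2
  D: 0 + 1(97.92) = 97.92
  B: 0 + 1(97.92) = 97.92
  E: 1040 (inert)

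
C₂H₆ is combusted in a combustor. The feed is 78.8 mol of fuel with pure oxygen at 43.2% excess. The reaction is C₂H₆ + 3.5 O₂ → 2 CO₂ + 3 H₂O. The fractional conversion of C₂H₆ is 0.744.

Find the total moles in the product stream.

Stoichiometric O₂ = 3.5 × 78.8 = 275.8 mol; O₂ fed = 275.8 × 1.432 = 394.9 mol.
Fuel reacted = 0.744 × 78.8 → ξ = 58.63 mol.
Outlet (n = n₀ + ν ξ):
  C₂H₆: 78.8 − 1(58.63) = 20.17
  O₂: 394.9 − 3.5(58.63) = 189.8
  CO₂: 0 + 2(58.63) = 117.3
  H₂O: 0 + 3(58.63) = 175.9
Total out = 20.17 + 189.8 + 117.3 + 175.9 = 503.1 mol.

503 mol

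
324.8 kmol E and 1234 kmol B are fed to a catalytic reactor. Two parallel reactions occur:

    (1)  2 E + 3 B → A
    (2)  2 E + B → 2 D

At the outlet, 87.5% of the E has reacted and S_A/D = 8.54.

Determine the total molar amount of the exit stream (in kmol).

Conversion of E: E consumed = 0.875 × 324.8 = 284.2 kmol = 2ξ₁ + 2ξ₂.
Selectivity: 1ξ₁ / (2ξ₂) = 8.54 → ξ₁ = 17.08 ξ₂.
Substitute: (2·17.08 + 2) ξ₂ = 284.2 → ξ₂ = 7.86 kmol, ξ₁ = 134.2 kmol.
Outlet amounts (n = n₀ + Σ ν·ξ):
  E: 324.8 − 2(134.2) − 2(7.86) = 40.6
  B: 1234 − 3(134.2) − 1(7.86) = 823.4
  A: 0 + 1(134.2) = 134.2
  D: 0 + 2(7.86) = 15.72
Total out = 40.6 + 823.4 + 134.2 + 15.72 = 1014 kmol.

1010 kmol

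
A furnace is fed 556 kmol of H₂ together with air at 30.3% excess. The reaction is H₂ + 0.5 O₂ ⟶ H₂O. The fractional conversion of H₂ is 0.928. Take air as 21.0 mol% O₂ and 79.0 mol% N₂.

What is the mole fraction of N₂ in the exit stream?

Stoichiometric O₂ = 0.5 × 556 = 278 kmol; O₂ fed = 278 × 1.303 = 362.2 kmol.
N₂ fed = 362.2 × 79/21 = 1363 kmol.
Fuel reacted = 0.928 × 556 → ξ = 516 kmol.
Outlet (n = n₀ + ν ξ):
  H₂: 556 − 1(516) = 40.03
  O₂: 362.2 − 0.5(516) = 104.2
  N₂: 1363 (inert)
  H₂O: 0 + 1(516) = 516
Total out = 2023 kmol; y_N₂ = 1363 / 2023 = 0.6736.

0.674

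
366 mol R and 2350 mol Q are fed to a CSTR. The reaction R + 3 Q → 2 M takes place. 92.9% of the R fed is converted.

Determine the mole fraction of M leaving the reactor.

R reacted = 0.929 × 366 = 340 mol; ν_R = −1, so ξ = 340/1 = 340 mol.
Outlet amounts (n = n₀ + ν ξ):
  R: 366 − 1(340) = 25.99
  Q: 2350 − 3(340) = 1330
  M: 0 + 2(340) = 680
Total out = 2036 mol; y_M = 680 / 2036 = 0.334.

0.334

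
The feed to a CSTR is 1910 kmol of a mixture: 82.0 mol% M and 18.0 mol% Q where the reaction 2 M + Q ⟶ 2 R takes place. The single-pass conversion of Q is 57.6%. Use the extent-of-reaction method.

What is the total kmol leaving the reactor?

Q reacted = 0.576 × 343.8 = 198 kmol; ν_Q = −1, so ξ = 198/1 = 198 kmol.
Outlet amounts (n = n₀ + ν ξ):
  M: 1566 − 2(198) = 1170
  Q: 343.8 − 1(198) = 145.8
  R: 0 + 2(198) = 396.1
Total out = 1170 + 145.8 + 396.1 = 1712 kmol.

1710 kmol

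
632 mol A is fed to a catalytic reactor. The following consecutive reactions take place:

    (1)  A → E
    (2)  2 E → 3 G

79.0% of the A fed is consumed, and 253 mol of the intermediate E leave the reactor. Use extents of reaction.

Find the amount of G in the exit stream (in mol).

369 mol

Conversion of A: A consumed = 1ξ₁ = 0.79 × 632 → ξ₁ = 499.3 mol.
E balance: n_E = 0 + 1ξ₁ − 2ξ₂ = 253 → ξ₂ = (1·499.3 − 253)/2 = 123.1 mol.
Outlet amounts (n = n₀ + Σ ν·ξ):
  A: 632 − 1(499.3) = 132.7
  E: 0 + 1(499.3) − 2(123.1) = 253
  G: 0 + 3(123.1) = 369.4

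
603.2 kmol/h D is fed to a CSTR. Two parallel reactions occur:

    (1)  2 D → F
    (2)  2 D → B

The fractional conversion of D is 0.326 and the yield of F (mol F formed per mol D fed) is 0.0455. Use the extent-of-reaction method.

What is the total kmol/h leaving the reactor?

Yield of F: 1ξ₁ / 603.2 = 0.0455 → ξ₁ = 27.45 kmol/h.
Conversion of D: 2ξ₁ + 2ξ₂ = 0.326 × 603.2 = 196.6 → ξ₂ = 70.88 kmol/h.
Outlet amounts (n = n₀ + Σ ν·ξ):
  D: 603.2 − 2(27.45) − 2(70.88) = 406.6
  F: 0 + 1(27.45) = 27.45
  B: 0 + 1(70.88) = 70.88
Total out = 406.6 + 27.45 + 70.88 = 504.9 kmol/h.

505 kmol/h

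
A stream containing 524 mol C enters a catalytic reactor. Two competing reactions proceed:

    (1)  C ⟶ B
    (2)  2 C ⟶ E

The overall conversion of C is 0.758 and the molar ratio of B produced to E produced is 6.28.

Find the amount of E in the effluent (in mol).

Conversion of C: C consumed = 0.758 × 524 = 397.2 mol = 1ξ₁ + 2ξ₂.
Selectivity: 1ξ₁ / (1ξ₂) = 6.28 → ξ₁ = 6.28 ξ₂.
Substitute: (1·6.28 + 2) ξ₂ = 397.2 → ξ₂ = 47.97 mol, ξ₁ = 301.3 mol.
Outlet amounts (n = n₀ + Σ ν·ξ):
  C: 524 − 1(301.3) − 2(47.97) = 126.8
  B: 0 + 1(301.3) = 301.3
  E: 0 + 1(47.97) = 47.97

48 mol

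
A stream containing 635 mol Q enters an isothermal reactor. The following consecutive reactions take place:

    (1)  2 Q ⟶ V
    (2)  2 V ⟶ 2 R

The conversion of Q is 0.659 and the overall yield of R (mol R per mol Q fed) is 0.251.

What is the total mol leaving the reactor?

Conversion of Q: Q consumed = 2ξ₁ = 0.659 × 635 → ξ₁ = 209.2 mol.
Yield of R: 2ξ₂ / 635 = 0.251 → ξ₂ = 79.69 mol.
Outlet amounts (n = n₀ + Σ ν·ξ):
  Q: 635 − 2(209.2) = 216.5
  V: 0 + 1(209.2) − 2(79.69) = 49.85
  R: 0 + 2(79.69) = 159.4
Total out = 216.5 + 49.85 + 159.4 = 425.8 mol.

426 mol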